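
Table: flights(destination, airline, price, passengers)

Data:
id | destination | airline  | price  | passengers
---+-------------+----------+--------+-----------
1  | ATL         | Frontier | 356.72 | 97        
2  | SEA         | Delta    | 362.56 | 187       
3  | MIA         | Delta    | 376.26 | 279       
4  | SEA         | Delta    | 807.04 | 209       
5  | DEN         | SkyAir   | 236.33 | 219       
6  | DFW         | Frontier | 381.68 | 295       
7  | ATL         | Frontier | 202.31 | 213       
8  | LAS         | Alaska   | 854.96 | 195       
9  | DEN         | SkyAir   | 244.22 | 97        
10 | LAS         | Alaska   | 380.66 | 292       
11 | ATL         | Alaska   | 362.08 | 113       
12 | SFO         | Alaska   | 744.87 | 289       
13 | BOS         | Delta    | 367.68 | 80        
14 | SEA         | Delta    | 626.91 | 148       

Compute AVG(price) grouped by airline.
SELECT airline, AVG(price) as result
FROM flights
GROUP BY airline

Result:
  Alaska: 585.64
  Delta: 508.09
  Frontier: 313.57
  SkyAir: 240.28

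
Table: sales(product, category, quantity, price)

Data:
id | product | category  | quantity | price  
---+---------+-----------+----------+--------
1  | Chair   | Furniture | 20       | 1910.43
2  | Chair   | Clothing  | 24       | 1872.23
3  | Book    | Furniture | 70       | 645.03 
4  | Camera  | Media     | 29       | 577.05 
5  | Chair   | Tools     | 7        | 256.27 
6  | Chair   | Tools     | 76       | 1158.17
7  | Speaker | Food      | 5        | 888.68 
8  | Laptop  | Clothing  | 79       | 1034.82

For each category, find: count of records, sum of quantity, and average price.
SELECT category,
       COUNT(*) as cnt,
       SUM(quantity) as total_quantity,
       AVG(price) as avg_price
FROM sales
GROUP BY category

Result:
  Clothing: 2 records, 103 total quantity, 1453.53 avg price
  Food: 1 records, 5 total quantity, 888.68 avg price
  Furniture: 2 records, 90 total quantity, 1277.73 avg price
  Media: 1 records, 29 total quantity, 577.05 avg price
  Tools: 2 records, 83 total quantity, 707.22 avg price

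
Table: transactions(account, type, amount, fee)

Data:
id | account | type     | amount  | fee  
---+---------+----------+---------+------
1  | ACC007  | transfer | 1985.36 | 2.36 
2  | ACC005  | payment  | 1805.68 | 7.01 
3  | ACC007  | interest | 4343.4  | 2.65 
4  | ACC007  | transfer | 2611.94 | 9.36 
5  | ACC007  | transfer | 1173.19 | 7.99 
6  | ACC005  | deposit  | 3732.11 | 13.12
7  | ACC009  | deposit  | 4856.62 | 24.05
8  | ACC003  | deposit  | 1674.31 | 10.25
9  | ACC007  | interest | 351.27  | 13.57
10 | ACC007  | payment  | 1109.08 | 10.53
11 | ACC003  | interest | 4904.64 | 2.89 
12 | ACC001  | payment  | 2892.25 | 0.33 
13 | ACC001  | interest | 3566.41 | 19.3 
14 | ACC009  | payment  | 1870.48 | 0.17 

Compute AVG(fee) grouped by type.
SELECT type, AVG(fee) as result
FROM transactions
GROUP BY type

Result:
  deposit: 15.81
  interest: 9.60
  payment: 4.51
  transfer: 6.57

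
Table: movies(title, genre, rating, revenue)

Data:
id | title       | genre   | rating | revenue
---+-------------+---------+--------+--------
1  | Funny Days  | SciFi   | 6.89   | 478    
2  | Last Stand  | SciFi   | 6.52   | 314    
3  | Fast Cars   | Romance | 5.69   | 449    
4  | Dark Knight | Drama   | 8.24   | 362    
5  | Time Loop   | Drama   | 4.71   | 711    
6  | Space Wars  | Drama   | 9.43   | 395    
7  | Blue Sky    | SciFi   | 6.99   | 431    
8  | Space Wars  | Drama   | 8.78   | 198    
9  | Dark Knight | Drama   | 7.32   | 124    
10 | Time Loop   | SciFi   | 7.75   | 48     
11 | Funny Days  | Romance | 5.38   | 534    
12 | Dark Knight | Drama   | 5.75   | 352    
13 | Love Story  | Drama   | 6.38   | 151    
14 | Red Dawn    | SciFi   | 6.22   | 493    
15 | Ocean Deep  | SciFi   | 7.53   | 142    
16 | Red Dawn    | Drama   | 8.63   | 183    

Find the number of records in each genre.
SELECT genre, COUNT(*) as count
FROM movies
GROUP BY genre

Result:
  Drama: 8
  Romance: 2
  SciFi: 6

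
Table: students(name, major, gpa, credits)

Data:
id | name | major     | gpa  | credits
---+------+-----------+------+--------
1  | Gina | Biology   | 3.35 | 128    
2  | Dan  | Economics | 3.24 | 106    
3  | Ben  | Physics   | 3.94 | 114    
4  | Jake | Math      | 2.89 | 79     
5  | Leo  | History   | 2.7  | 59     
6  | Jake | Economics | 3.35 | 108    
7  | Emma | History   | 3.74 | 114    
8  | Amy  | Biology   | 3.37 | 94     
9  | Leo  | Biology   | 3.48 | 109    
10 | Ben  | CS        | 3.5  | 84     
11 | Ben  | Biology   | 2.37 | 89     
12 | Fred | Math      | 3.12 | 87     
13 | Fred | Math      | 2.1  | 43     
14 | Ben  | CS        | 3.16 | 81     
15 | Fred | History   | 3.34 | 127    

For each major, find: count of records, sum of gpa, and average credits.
SELECT major,
       COUNT(*) as cnt,
       SUM(gpa) as total_gpa,
       AVG(credits) as avg_credits
FROM students
GROUP BY major

Result:
  Biology: 4 records, 12.57 total gpa, 105.00 avg credits
  CS: 2 records, 6.66 total gpa, 82.50 avg credits
  Economics: 2 records, 6.59 total gpa, 107.00 avg credits
  History: 3 records, 9.78 total gpa, 100.00 avg credits
  Math: 3 records, 8.11 total gpa, 69.67 avg credits
  Physics: 1 records, 3.94 total gpa, 114.00 avg credits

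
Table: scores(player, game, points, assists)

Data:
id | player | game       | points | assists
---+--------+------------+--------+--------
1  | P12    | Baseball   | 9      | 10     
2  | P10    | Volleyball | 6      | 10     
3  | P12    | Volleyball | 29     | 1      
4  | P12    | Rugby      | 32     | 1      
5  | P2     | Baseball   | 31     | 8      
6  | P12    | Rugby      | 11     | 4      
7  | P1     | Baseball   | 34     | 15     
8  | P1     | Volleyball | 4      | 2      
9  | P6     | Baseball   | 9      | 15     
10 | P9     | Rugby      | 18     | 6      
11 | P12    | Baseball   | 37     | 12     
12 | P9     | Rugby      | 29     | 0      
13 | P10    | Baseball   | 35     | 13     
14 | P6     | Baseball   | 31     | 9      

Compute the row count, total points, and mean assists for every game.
SELECT game,
       COUNT(*) as cnt,
       SUM(points) as total_points,
       AVG(assists) as avg_assists
FROM scores
GROUP BY game

Result:
  Baseball: 7 records, 186 total points, 11.71 avg assists
  Rugby: 4 records, 90 total points, 2.75 avg assists
  Volleyball: 3 records, 39 total points, 4.33 avg assists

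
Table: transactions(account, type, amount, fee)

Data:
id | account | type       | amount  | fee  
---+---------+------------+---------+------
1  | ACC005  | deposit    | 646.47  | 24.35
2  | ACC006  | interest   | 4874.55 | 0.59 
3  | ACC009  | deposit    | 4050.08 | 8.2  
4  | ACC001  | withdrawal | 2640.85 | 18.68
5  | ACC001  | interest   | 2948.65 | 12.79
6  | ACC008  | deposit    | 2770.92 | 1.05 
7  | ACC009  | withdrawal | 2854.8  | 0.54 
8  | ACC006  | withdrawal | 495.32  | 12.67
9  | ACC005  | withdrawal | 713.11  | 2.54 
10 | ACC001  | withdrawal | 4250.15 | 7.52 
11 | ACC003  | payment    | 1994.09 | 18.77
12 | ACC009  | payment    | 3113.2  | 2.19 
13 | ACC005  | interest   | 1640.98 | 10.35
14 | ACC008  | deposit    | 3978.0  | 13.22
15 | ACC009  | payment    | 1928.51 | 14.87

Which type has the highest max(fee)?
SELECT type, MAX(fee) as val
FROM transactions
GROUP BY type
ORDER BY val DESC
LIMIT 1

Result: deposit with max(fee) = 24.35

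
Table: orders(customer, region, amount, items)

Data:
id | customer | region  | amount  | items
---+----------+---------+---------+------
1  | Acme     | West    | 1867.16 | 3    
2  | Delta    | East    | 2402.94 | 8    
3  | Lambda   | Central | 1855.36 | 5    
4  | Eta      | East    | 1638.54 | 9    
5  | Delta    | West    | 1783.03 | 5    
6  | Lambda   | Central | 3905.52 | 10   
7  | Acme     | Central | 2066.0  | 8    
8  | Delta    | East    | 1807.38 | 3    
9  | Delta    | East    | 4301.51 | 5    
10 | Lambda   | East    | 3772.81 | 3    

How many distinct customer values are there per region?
SELECT region, COUNT(DISTINCT customer)
FROM orders
GROUP BY region

Result:
  Central: 2 distinct
  East: 3 distinct
  West: 2 distinct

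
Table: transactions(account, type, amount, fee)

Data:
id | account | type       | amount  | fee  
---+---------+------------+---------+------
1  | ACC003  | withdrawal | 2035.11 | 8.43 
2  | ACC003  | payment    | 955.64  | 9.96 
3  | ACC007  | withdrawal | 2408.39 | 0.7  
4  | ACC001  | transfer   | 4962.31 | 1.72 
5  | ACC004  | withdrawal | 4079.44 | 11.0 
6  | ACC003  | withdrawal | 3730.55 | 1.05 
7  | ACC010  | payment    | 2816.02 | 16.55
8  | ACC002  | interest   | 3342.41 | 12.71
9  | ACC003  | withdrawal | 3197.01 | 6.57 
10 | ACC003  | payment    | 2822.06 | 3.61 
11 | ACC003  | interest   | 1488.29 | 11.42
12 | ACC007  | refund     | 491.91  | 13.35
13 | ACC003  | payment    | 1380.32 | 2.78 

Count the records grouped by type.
SELECT type, COUNT(*) as count
FROM transactions
GROUP BY type

Result:
  interest: 2
  payment: 4
  refund: 1
  transfer: 1
  withdrawal: 5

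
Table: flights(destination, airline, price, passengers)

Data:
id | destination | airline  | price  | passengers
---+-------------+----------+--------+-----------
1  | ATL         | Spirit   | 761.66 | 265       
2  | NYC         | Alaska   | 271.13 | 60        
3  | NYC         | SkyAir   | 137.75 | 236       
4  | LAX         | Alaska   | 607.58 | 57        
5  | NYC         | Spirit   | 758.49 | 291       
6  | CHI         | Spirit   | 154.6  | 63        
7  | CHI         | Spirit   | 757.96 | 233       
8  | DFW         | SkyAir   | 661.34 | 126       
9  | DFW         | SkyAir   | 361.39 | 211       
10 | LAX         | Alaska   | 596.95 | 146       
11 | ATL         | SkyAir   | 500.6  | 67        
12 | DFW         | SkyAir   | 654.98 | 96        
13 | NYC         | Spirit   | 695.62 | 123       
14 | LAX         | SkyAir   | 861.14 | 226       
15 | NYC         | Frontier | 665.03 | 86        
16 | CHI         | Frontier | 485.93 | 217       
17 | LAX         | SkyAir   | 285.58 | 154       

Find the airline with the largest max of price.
SELECT airline, MAX(price) as val
FROM flights
GROUP BY airline
ORDER BY val DESC
LIMIT 1

Result: SkyAir with max(price) = 861.14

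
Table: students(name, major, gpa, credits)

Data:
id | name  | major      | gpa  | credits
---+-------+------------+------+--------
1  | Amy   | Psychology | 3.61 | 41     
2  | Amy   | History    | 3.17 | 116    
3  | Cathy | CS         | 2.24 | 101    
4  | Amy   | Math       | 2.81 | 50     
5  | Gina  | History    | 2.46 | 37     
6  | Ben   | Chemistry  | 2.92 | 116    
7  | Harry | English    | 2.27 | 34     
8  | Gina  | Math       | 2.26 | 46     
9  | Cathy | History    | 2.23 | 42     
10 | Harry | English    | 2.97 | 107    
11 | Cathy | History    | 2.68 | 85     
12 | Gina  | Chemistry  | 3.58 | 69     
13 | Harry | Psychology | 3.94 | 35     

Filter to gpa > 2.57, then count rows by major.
SELECT major, COUNT(*)
FROM students
WHERE gpa > 2.57
GROUP BY major

Note: WHERE filters rows before grouping.

Result:
  Chemistry: 2
  English: 1
  History: 2
  Math: 1
  Psychology: 2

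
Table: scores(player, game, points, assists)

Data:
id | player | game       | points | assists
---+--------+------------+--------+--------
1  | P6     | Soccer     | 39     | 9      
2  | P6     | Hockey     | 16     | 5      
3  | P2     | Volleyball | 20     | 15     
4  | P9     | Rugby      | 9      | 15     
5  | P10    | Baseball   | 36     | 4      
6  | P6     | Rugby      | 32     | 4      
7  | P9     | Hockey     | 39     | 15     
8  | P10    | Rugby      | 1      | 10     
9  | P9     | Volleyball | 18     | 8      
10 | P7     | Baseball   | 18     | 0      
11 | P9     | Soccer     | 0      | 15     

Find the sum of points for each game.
SELECT game, SUM(points) as result
FROM scores
GROUP BY game

Result:
  Baseball: 54
  Hockey: 55
  Rugby: 42
  Soccer: 39
  Volleyball: 38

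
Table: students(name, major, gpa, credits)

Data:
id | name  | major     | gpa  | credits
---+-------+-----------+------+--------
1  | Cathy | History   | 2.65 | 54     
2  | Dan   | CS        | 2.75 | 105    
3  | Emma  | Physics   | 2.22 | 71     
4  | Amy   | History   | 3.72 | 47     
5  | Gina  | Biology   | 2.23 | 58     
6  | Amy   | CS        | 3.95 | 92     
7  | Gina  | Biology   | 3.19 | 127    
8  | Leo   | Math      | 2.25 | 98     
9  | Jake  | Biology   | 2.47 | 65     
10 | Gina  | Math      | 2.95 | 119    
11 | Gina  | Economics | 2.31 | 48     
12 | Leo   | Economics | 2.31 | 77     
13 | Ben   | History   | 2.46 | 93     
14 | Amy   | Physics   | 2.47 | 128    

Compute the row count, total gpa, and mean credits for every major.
SELECT major,
       COUNT(*) as cnt,
       SUM(gpa) as total_gpa,
       AVG(credits) as avg_credits
FROM students
GROUP BY major

Result:
  Biology: 3 records, 7.89 total gpa, 83.33 avg credits
  CS: 2 records, 6.70 total gpa, 98.50 avg credits
  Economics: 2 records, 4.62 total gpa, 62.50 avg credits
  History: 3 records, 8.83 total gpa, 64.67 avg credits
  Math: 2 records, 5.20 total gpa, 108.50 avg credits
  Physics: 2 records, 4.69 total gpa, 99.50 avg credits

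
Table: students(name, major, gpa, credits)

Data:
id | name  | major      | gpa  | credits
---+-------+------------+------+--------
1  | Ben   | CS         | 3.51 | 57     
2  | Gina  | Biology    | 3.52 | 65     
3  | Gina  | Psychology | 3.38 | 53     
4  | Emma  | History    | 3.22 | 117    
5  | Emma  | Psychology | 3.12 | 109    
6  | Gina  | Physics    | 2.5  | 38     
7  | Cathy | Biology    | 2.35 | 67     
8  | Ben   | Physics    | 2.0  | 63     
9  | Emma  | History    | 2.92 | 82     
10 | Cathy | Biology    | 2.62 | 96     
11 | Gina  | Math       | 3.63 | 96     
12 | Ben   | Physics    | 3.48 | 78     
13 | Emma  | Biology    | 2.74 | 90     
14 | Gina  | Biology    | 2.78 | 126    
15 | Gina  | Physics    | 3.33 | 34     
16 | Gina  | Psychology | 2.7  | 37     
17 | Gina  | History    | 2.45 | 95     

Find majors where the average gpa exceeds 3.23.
SELECT major, AVG(gpa)
FROM students
GROUP BY major
HAVING AVG(gpa) > 3.23

Result:
  CS: avg=3.51
  Math: avg=3.63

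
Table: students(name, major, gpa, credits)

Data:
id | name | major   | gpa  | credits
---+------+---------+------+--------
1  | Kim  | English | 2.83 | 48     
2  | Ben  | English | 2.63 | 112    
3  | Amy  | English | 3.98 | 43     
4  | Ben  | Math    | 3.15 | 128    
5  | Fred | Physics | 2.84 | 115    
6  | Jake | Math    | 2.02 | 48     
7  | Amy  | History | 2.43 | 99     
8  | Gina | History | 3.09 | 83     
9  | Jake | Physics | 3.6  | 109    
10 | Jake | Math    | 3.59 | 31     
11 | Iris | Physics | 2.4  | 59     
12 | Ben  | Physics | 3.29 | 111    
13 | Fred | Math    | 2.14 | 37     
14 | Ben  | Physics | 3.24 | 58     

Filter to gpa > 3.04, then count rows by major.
SELECT major, COUNT(*)
FROM students
WHERE gpa > 3.04
GROUP BY major

Note: WHERE filters rows before grouping.

Result:
  English: 1
  History: 1
  Math: 2
  Physics: 3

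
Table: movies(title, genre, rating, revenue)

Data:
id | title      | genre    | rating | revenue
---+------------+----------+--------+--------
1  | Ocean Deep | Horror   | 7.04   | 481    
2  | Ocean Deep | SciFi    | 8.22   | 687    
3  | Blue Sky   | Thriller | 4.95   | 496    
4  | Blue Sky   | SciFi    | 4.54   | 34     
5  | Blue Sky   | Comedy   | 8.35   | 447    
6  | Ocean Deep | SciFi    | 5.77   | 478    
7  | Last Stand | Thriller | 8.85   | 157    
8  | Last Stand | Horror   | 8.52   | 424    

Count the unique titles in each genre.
SELECT genre, COUNT(DISTINCT title)
FROM movies
GROUP BY genre

Result:
  Comedy: 1 distinct
  Horror: 2 distinct
  SciFi: 2 distinct
  Thriller: 2 distinct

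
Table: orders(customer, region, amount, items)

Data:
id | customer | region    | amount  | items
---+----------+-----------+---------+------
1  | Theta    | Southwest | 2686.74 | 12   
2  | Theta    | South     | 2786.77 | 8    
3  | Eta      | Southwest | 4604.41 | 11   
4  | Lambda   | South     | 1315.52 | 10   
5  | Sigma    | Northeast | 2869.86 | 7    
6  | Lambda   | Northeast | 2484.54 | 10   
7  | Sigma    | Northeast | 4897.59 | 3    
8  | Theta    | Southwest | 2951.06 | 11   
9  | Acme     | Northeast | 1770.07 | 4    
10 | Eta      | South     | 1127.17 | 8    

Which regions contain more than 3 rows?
SELECT region, COUNT(*) as cnt
FROM orders
GROUP BY region
HAVING COUNT(*) > 3

Result:
  Northeast: 4

Note: HAVING filters groups after aggregation, WHERE filters rows before.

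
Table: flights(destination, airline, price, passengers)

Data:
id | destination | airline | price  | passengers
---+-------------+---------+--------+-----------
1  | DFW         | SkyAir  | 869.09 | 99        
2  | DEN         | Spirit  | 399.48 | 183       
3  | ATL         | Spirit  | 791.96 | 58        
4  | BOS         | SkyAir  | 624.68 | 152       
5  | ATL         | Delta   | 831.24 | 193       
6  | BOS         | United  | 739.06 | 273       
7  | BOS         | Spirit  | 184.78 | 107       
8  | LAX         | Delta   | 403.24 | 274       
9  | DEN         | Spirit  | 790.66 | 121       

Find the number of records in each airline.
SELECT airline, COUNT(*) as count
FROM flights
GROUP BY airline

Result:
  Delta: 2
  SkyAir: 2
  Spirit: 4
  United: 1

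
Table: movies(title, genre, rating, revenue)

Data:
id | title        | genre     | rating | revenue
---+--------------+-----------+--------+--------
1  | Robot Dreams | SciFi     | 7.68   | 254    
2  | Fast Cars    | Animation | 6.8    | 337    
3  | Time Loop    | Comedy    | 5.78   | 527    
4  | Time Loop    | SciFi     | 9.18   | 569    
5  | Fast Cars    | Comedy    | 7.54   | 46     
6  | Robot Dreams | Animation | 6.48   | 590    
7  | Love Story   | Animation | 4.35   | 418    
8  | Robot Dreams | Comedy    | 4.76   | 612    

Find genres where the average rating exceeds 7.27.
SELECT genre, AVG(rating)
FROM movies
GROUP BY genre
HAVING AVG(rating) > 7.27

Result:
  SciFi: avg=8.43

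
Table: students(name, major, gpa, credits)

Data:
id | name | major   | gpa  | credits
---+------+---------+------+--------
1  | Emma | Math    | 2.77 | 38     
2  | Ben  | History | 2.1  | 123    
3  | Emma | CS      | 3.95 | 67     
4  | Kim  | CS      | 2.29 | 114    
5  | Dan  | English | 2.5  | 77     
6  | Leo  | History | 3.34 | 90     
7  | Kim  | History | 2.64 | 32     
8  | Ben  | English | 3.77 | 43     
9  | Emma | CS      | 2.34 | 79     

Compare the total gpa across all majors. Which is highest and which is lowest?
SELECT major, SUM(gpa)
FROM students
GROUP BY major
ORDER BY SUM(gpa)

All groups:
  Math: 2.77
  English: 6.27
  History: 8.08
  CS: 8.58

Highest: CS (8.58)
Lowest: Math (2.77)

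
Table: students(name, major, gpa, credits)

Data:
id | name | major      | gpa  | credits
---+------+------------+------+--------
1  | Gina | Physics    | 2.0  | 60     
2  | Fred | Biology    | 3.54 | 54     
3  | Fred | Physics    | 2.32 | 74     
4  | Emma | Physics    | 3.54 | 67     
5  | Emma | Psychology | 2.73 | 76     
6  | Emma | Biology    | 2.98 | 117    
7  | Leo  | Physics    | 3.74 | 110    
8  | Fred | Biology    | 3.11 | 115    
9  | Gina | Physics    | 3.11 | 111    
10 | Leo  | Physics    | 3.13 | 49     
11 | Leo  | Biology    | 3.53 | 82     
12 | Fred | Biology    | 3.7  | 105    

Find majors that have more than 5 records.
SELECT major, COUNT(*) as cnt
FROM students
GROUP BY major
HAVING COUNT(*) > 5

Result:
  Physics: 6

Note: HAVING filters groups after aggregation, WHERE filters rows before.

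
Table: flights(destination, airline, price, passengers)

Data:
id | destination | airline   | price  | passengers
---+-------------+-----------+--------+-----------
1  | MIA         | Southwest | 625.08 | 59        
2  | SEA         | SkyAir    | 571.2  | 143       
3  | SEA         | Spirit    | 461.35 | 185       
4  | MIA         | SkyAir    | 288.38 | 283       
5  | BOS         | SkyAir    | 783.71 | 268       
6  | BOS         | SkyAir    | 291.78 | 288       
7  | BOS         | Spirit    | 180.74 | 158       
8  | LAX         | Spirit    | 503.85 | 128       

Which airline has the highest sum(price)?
SELECT airline, SUM(price) as val
FROM flights
GROUP BY airline
ORDER BY val DESC
LIMIT 1

Result: SkyAir with sum(price) = 1935.07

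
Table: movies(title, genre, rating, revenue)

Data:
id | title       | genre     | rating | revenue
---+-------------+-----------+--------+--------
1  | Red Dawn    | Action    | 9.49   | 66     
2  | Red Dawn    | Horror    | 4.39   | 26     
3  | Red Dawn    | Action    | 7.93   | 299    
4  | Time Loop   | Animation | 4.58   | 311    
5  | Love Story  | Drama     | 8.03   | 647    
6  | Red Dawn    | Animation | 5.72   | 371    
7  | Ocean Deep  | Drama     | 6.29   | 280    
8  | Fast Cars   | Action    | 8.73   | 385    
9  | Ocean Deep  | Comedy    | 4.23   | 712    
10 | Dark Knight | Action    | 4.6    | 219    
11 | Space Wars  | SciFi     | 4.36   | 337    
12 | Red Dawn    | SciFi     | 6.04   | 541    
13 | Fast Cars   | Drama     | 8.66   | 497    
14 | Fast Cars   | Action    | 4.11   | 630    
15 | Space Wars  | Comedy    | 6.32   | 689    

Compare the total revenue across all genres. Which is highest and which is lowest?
SELECT genre, SUM(revenue)
FROM movies
GROUP BY genre
ORDER BY SUM(revenue)

All groups:
  Horror: 26
  Animation: 682
  SciFi: 878
  Comedy: 1401
  Drama: 1424
  Action: 1599

Highest: Action (1599)
Lowest: Horror (26)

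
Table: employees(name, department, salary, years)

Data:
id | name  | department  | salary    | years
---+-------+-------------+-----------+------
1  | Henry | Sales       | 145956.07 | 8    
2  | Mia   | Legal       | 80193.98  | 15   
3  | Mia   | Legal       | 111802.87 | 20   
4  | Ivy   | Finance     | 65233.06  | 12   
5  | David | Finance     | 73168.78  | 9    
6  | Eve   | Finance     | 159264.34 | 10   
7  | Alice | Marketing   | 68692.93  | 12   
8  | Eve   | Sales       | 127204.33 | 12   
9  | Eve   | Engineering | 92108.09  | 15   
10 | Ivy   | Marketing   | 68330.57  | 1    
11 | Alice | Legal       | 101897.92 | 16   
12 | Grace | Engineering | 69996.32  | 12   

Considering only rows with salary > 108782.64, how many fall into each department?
SELECT department, COUNT(*)
FROM employees
WHERE salary > 108782.64
GROUP BY department

Note: WHERE filters rows before grouping.

Result:
  Finance: 1
  Legal: 1
  Sales: 2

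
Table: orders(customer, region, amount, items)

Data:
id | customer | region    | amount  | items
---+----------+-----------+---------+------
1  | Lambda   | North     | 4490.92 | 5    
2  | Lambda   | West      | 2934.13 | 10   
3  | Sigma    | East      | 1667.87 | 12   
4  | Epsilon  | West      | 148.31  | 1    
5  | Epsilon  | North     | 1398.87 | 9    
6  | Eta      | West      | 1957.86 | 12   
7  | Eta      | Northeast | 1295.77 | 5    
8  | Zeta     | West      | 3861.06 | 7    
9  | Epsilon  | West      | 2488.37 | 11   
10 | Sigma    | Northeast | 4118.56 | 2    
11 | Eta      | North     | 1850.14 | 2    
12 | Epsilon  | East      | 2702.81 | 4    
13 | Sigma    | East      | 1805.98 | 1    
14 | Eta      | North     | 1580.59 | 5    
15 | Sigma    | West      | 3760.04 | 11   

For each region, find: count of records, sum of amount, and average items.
SELECT region,
       COUNT(*) as cnt,
       SUM(amount) as total_amount,
       AVG(items) as avg_items
FROM orders
GROUP BY region

Result:
  East: 3 records, 6176.66 total amount, 5.67 avg items
  North: 4 records, 9320.52 total amount, 5.25 avg items
  Northeast: 2 records, 5414.33 total amount, 3.50 avg items
  West: 6 records, 15149.77 total amount, 8.67 avg items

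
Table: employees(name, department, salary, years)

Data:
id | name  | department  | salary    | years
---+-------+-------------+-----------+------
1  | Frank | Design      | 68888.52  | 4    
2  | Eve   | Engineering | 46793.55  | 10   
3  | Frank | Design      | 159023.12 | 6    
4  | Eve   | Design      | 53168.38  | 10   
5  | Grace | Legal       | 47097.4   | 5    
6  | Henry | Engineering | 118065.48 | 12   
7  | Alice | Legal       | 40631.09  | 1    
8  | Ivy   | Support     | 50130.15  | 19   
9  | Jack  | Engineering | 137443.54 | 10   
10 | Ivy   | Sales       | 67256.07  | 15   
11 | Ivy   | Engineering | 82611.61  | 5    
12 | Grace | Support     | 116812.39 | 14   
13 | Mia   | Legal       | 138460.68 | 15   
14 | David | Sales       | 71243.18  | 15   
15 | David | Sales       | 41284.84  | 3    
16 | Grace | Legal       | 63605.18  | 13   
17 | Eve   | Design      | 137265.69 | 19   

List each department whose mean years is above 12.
SELECT department, AVG(years)
FROM employees
GROUP BY department
HAVING AVG(years) > 12

Result:
  Support: avg=16.50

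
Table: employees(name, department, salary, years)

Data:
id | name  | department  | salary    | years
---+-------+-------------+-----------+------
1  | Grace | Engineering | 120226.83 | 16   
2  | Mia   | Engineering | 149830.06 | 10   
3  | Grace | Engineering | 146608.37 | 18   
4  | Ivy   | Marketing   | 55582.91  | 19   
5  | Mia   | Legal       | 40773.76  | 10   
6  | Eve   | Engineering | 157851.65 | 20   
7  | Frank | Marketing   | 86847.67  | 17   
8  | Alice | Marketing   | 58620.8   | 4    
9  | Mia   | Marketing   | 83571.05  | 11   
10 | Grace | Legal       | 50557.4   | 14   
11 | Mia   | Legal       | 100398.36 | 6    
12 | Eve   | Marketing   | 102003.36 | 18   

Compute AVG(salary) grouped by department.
SELECT department, AVG(salary) as result
FROM employees
GROUP BY department

Result:
  Engineering: 143629.23
  Legal: 63909.84
  Marketing: 77325.16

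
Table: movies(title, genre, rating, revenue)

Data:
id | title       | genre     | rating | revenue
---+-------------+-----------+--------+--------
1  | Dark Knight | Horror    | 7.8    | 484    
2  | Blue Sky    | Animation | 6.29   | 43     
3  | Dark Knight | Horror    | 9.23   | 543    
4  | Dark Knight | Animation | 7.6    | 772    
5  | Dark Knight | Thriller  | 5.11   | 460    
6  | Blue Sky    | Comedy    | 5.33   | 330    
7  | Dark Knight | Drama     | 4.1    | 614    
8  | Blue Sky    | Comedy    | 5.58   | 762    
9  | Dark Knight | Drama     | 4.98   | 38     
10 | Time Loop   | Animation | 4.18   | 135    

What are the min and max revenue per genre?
SELECT genre, MIN(revenue), MAX(revenue)
FROM movies
GROUP BY genre

Result:
  Animation: min=43, max=772
  Comedy: min=330, max=762
  Drama: min=38, max=614
  Horror: min=484, max=543
  Thriller: min=460, max=460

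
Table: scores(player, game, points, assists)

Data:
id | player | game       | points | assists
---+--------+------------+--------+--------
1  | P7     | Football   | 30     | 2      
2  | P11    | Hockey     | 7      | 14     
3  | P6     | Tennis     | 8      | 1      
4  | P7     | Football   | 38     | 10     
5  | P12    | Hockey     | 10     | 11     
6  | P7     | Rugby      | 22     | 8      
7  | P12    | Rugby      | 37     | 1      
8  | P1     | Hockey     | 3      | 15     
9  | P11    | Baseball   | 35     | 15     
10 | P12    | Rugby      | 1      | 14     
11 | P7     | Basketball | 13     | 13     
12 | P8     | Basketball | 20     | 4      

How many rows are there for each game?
SELECT game, COUNT(*) as count
FROM scores
GROUP BY game

Result:
  Baseball: 1
  Basketball: 2
  Football: 2
  Hockey: 3
  Rugby: 3
  Tennis: 1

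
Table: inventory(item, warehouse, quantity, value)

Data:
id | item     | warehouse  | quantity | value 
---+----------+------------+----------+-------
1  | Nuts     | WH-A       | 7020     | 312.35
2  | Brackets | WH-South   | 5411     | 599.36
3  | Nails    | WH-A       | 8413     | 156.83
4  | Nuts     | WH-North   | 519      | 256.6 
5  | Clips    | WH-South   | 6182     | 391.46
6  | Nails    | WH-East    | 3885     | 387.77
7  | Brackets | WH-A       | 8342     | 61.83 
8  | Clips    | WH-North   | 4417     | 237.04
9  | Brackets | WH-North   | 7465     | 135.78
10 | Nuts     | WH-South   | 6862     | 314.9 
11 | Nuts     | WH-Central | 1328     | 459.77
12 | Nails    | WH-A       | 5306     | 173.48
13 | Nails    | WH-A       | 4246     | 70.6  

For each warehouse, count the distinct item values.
SELECT warehouse, COUNT(DISTINCT item)
FROM inventory
GROUP BY warehouse

Result:
  WH-A: 3 distinct
  WH-Central: 1 distinct
  WH-East: 1 distinct
  WH-North: 3 distinct
  WH-South: 3 distinct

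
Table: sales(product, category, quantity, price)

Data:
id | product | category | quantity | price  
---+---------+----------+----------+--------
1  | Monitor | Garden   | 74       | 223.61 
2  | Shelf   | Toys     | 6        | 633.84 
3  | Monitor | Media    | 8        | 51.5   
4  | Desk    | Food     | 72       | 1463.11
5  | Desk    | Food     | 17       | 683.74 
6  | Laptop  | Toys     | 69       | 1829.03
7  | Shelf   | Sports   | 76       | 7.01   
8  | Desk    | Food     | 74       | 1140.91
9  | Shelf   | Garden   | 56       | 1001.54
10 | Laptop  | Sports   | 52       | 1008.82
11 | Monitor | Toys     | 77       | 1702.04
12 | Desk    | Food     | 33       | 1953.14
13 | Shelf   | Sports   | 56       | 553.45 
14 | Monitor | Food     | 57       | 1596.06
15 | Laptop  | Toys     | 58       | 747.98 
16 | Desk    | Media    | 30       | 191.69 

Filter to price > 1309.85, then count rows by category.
SELECT category, COUNT(*)
FROM sales
WHERE price > 1309.85
GROUP BY category

Note: WHERE filters rows before grouping.

Result:
  Food: 3
  Toys: 2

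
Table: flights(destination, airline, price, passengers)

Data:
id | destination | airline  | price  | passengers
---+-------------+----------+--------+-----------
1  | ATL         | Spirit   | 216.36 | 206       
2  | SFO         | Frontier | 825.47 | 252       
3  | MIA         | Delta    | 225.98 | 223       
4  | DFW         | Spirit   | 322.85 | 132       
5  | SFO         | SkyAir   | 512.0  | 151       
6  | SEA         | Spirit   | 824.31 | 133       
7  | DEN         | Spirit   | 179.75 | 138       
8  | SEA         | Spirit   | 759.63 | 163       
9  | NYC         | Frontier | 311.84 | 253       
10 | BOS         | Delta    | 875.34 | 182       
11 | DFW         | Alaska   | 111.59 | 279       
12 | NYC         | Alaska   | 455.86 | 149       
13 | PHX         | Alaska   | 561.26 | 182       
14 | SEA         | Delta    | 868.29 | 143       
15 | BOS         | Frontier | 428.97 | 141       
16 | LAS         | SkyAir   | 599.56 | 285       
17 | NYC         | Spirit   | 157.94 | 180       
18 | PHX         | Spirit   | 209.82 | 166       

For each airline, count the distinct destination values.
SELECT airline, COUNT(DISTINCT destination)
FROM flights
GROUP BY airline

Result:
  Alaska: 3 distinct
  Delta: 3 distinct
  Frontier: 3 distinct
  SkyAir: 2 distinct
  Spirit: 6 distinct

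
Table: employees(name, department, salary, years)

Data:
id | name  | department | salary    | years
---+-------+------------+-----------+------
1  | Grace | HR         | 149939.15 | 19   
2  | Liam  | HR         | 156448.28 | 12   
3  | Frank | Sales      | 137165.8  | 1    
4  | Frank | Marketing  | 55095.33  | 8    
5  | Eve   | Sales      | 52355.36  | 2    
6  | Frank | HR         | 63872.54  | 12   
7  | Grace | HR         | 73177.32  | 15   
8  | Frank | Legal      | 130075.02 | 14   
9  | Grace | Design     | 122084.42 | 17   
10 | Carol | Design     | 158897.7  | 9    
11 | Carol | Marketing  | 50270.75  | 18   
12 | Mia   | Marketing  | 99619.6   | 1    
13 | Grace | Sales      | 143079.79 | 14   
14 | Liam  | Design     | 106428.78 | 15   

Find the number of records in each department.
SELECT department, COUNT(*) as count
FROM employees
GROUP BY department

Result:
  Design: 3
  HR: 4
  Legal: 1
  Marketing: 3
  Sales: 3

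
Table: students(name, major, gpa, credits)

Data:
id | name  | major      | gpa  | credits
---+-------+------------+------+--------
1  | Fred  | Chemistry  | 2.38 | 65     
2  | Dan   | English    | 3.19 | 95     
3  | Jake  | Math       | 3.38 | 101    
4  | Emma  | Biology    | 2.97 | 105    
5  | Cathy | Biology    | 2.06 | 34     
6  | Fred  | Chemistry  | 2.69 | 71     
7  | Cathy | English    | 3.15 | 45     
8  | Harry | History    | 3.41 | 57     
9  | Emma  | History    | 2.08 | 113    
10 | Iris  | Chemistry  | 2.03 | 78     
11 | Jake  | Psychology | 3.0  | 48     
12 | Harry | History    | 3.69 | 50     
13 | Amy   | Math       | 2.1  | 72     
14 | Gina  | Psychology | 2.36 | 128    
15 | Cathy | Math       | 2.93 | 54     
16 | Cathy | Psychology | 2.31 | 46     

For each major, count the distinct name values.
SELECT major, COUNT(DISTINCT name)
FROM students
GROUP BY major

Result:
  Biology: 2 distinct
  Chemistry: 2 distinct
  English: 2 distinct
  History: 2 distinct
  Math: 3 distinct
  Psychology: 3 distinct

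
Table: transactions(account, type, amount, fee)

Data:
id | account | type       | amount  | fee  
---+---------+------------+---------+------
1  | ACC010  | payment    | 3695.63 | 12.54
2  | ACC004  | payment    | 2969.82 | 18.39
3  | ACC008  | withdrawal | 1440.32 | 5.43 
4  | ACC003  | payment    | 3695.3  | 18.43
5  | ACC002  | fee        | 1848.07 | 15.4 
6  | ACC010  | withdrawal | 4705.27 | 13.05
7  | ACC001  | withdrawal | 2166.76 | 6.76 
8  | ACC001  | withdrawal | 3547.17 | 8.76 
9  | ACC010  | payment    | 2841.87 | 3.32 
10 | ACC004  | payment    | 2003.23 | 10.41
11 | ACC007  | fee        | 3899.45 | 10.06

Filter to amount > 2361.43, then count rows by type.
SELECT type, COUNT(*)
FROM transactions
WHERE amount > 2361.43
GROUP BY type

Note: WHERE filters rows before grouping.

Result:
  fee: 1
  payment: 4
  withdrawal: 2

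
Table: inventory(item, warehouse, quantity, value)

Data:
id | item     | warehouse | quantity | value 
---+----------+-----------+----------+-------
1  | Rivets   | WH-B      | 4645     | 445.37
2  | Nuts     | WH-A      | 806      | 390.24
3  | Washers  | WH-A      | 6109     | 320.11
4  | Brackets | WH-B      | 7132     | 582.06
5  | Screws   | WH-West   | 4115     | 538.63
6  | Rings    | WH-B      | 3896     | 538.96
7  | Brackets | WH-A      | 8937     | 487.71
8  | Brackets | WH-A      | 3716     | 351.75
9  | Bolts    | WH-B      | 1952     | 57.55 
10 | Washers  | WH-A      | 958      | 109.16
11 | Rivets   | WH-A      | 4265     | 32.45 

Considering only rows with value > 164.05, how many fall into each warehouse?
SELECT warehouse, COUNT(*)
FROM inventory
WHERE value > 164.05
GROUP BY warehouse

Note: WHERE filters rows before grouping.

Result:
  WH-A: 4
  WH-B: 3
  WH-West: 1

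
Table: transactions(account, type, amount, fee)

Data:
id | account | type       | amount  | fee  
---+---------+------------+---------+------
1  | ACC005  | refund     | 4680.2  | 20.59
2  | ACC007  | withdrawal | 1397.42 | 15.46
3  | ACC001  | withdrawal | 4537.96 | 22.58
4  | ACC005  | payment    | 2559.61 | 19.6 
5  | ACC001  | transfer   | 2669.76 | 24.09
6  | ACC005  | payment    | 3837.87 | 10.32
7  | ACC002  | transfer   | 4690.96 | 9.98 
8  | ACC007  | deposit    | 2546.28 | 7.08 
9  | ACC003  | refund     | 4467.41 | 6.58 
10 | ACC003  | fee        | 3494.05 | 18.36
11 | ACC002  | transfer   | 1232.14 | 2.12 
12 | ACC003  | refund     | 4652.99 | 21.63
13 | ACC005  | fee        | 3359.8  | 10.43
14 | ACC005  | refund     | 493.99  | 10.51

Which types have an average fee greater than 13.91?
SELECT type, AVG(fee)
FROM transactions
GROUP BY type
HAVING AVG(fee) > 13.91

Result:
  fee: avg=14.40
  payment: avg=14.96
  refund: avg=14.83
  withdrawal: avg=19.02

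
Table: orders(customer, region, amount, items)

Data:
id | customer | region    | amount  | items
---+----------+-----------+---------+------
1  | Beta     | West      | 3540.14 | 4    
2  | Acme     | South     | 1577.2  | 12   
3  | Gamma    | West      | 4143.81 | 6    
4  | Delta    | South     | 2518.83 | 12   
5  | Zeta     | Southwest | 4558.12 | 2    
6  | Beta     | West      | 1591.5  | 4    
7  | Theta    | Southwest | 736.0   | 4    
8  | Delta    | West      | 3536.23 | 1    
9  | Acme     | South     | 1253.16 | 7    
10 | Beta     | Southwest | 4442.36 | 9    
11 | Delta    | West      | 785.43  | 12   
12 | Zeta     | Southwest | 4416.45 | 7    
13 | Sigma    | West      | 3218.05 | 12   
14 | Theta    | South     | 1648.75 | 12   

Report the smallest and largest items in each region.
SELECT region, MIN(items), MAX(items)
FROM orders
GROUP BY region

Result:
  South: min=7, max=12
  Southwest: min=2, max=9
  West: min=1, max=12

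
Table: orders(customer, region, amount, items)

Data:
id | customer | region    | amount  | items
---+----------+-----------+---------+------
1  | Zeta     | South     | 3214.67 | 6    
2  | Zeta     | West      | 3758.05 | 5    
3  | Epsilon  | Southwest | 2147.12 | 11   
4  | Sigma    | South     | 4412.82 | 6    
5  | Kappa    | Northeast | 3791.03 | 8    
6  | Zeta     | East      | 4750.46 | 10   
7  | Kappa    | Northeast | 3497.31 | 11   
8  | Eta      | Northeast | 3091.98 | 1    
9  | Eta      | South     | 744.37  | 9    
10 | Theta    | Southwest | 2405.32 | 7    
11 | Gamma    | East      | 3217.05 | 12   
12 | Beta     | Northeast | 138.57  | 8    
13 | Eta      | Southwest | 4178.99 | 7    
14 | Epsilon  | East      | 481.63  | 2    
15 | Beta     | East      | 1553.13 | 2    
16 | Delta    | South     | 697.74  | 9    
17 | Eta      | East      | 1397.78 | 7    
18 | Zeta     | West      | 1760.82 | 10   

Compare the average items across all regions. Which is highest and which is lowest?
SELECT region, AVG(items)
FROM orders
GROUP BY region
ORDER BY AVG(items)

All groups:
  East: 6.60
  Northeast: 7.00
  South: 7.50
  West: 7.50
  Southwest: 8.33

Highest: Southwest (8.33)
Lowest: East (6.60)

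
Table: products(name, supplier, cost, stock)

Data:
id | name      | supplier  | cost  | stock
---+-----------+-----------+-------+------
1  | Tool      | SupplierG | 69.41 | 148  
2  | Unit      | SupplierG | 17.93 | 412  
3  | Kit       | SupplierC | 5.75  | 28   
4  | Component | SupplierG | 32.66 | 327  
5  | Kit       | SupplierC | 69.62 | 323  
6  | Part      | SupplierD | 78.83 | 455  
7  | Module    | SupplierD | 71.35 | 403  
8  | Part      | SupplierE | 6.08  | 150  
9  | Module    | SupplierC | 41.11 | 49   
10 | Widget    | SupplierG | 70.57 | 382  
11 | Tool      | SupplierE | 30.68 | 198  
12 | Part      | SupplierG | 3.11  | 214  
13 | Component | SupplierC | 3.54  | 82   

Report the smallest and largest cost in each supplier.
SELECT supplier, MIN(cost), MAX(cost)
FROM products
GROUP BY supplier

Result:
  SupplierC: min=3.54, max=69.62
  SupplierD: min=71.35, max=78.83
  SupplierE: min=6.08, max=30.68
  SupplierG: min=3.11, max=70.57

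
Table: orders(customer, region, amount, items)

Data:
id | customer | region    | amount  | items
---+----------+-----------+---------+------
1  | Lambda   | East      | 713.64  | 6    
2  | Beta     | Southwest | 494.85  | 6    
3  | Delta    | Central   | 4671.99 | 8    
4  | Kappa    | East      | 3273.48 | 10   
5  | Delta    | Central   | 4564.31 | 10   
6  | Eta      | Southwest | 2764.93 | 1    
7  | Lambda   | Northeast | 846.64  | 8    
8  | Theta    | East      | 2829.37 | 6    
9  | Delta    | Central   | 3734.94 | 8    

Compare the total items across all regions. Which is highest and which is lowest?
SELECT region, SUM(items)
FROM orders
GROUP BY region
ORDER BY SUM(items)

All groups:
  Southwest: 7
  Northeast: 8
  East: 22
  Central: 26

Highest: Central (26)
Lowest: Southwest (7)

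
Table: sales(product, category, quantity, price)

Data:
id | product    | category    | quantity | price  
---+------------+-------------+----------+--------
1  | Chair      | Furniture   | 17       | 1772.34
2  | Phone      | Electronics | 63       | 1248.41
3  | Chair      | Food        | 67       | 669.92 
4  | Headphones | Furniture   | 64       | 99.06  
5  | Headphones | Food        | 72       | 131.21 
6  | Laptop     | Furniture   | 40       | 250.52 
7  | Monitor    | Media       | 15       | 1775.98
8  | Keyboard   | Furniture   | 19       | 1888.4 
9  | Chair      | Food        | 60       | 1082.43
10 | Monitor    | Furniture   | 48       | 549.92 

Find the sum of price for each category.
SELECT category, SUM(price) as result
FROM sales
GROUP BY category

Result:
  Electronics: 1248.41
  Food: 1883.56
  Furniture: 4560.24
  Media: 1775.98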